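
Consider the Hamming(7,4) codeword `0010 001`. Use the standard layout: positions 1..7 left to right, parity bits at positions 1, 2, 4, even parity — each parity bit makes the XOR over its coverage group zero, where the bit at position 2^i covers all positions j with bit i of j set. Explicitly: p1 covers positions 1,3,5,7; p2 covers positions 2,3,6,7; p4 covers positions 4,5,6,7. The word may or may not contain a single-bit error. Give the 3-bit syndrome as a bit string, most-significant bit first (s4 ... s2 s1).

100

s1: b1⊕b3⊕b5⊕b7 = 0⊕1⊕0⊕1 = 0
s2: b2⊕b3⊕b6⊕b7 = 0⊕1⊕0⊕1 = 0
s4: b4⊕b5⊕b6⊕b7 = 0⊕0⊕0⊕1 = 1
Syndrome (s4...s1) = 100 → position 4.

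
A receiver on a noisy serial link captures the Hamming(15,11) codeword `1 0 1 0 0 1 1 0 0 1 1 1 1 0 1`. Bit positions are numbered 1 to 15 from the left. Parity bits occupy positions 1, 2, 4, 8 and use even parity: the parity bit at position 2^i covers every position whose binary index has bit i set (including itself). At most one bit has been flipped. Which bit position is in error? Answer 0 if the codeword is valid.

12

s1: b1⊕b3⊕b5⊕b7⊕b9⊕b11⊕b13⊕b15 = 1⊕1⊕0⊕1⊕0⊕1⊕1⊕1 = 0
s2: b2⊕b3⊕b6⊕b7⊕b10⊕b11⊕b14⊕b15 = 0⊕1⊕1⊕1⊕1⊕1⊕0⊕1 = 0
s4: b4⊕b5⊕b6⊕b7⊕b12⊕b13⊕b14⊕b15 = 0⊕0⊕1⊕1⊕1⊕1⊕0⊕1 = 1
s8: b8⊕b9⊕b10⊕b11⊕b12⊕b13⊕b14⊕b15 = 0⊕0⊕1⊕1⊕1⊕1⊕0⊕1 = 1
Syndrome (s8...s1) = 1100 → position 12.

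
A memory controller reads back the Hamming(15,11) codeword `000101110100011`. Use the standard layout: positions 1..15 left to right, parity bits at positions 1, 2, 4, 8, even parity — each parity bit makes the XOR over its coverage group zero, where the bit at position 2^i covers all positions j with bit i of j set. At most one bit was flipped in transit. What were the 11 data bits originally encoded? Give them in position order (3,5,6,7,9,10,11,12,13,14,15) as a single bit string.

s1: b1⊕b3⊕b5⊕b7⊕b9⊕b11⊕b13⊕b15 = 0⊕0⊕0⊕1⊕0⊕0⊕0⊕1 = 0
s2: b2⊕b3⊕b6⊕b7⊕b10⊕b11⊕b14⊕b15 = 0⊕0⊕1⊕1⊕1⊕0⊕1⊕1 = 1
s4: b4⊕b5⊕b6⊕b7⊕b12⊕b13⊕b14⊕b15 = 1⊕0⊕1⊕1⊕0⊕0⊕1⊕1 = 1
s8: b8⊕b9⊕b10⊕b11⊕b12⊕b13⊕b14⊕b15 = 1⊕0⊕1⊕0⊕0⊕0⊕1⊕1 = 0
Syndrome (s8...s1) = 0110 → position 6.
Flip bit 6: corrected codeword = 000100110100011
Data bits at positions 3,5,6,7,9,10,11,12,13,14,15: 00010100011

00010100011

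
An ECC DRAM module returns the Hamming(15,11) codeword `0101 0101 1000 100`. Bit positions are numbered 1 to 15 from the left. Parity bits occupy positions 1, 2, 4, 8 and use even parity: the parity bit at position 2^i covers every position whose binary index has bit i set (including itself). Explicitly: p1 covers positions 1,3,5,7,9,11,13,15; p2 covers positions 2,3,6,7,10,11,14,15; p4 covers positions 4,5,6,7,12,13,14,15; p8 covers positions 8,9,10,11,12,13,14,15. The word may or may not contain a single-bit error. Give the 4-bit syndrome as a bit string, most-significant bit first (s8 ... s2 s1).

s1: b1⊕b3⊕b5⊕b7⊕b9⊕b11⊕b13⊕b15 = 0⊕0⊕0⊕0⊕1⊕0⊕1⊕0 = 0
s2: b2⊕b3⊕b6⊕b7⊕b10⊕b11⊕b14⊕b15 = 1⊕0⊕1⊕0⊕0⊕0⊕0⊕0 = 0
s4: b4⊕b5⊕b6⊕b7⊕b12⊕b13⊕b14⊕b15 = 1⊕0⊕1⊕0⊕0⊕1⊕0⊕0 = 1
s8: b8⊕b9⊕b10⊕b11⊕b12⊕b13⊕b14⊕b15 = 1⊕1⊕0⊕0⊕0⊕1⊕0⊕0 = 1
Syndrome (s8...s1) = 1100 → position 12.

1100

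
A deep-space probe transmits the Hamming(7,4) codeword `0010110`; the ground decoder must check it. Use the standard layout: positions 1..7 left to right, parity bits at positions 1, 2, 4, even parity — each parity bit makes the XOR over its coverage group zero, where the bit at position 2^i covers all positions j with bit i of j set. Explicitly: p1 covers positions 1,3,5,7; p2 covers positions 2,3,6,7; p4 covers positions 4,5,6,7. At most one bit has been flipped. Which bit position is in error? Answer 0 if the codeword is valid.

s1: b1⊕b3⊕b5⊕b7 = 0⊕1⊕1⊕0 = 0
s2: b2⊕b3⊕b6⊕b7 = 0⊕1⊕1⊕0 = 0
s4: b4⊕b5⊕b6⊕b7 = 0⊕1⊕1⊕0 = 0
Syndrome (s4...s1) = 000 → position 0 (no error).

0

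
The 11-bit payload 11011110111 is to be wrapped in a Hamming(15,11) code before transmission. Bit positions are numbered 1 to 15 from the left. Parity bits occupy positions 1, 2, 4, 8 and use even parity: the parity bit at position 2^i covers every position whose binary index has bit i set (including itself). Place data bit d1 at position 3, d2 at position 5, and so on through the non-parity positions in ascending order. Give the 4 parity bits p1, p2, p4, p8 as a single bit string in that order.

1010

Place data bits at non-power-of-two positions: b3=1, b5=1, b6=0, b7=1, b9=1, b10=1, b11=1, b12=0, b13=1, b14=1, b15=1.
p1 = XOR of data positions {3,5,7,9,11,13,15} = 1⊕1⊕1⊕1⊕1⊕1⊕1 = 1
p2 = XOR of data positions {3,6,7,10,11,14,15} = 1⊕0⊕1⊕1⊕1⊕1⊕1 = 0
p4 = XOR of data positions {5,6,7,12,13,14,15} = 1⊕0⊕1⊕0⊕1⊕1⊕1 = 1
p8 = XOR of data positions {9,10,11,12,13,14,15} = 1⊕1⊕1⊕0⊕1⊕1⊕1 = 0
Parity bits p1,p2,p4,p8 = 1010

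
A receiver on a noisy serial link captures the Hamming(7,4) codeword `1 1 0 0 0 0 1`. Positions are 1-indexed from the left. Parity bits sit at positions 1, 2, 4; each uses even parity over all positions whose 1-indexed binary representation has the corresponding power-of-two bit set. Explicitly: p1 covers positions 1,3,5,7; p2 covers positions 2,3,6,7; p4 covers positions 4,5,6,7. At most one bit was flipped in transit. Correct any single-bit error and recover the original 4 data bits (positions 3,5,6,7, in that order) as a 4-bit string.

0001

s1: b1⊕b3⊕b5⊕b7 = 1⊕0⊕0⊕1 = 0
s2: b2⊕b3⊕b6⊕b7 = 1⊕0⊕0⊕1 = 0
s4: b4⊕b5⊕b6⊕b7 = 0⊕0⊕0⊕1 = 1
Syndrome (s4...s1) = 100 → position 4.
Flip bit 4: corrected codeword = 1101001
Data bits at positions 3,5,6,7: 0001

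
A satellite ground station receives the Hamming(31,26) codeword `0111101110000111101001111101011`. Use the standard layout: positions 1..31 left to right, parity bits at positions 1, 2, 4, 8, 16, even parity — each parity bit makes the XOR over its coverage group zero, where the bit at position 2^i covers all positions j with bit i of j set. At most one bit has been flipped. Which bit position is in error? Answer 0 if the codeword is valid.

s1: b1⊕b3⊕b5⊕b7⊕b9⊕b11⊕b13⊕b15⊕b17⊕b19⊕b21⊕b23⊕b25⊕b27⊕b29⊕b31 = 0⊕1⊕1⊕1⊕1⊕0⊕0⊕1⊕1⊕1⊕0⊕1⊕1⊕0⊕0⊕1 = 0
s2: b2⊕b3⊕b6⊕b7⊕b10⊕b11⊕b14⊕b15⊕b18⊕b19⊕b22⊕b23⊕b26⊕b27⊕b30⊕b31 = 1⊕1⊕0⊕1⊕0⊕0⊕1⊕1⊕0⊕1⊕1⊕1⊕1⊕0⊕1⊕1 = 1
s4: b4⊕b5⊕b6⊕b7⊕b12⊕b13⊕b14⊕b15⊕b20⊕b21⊕b22⊕b23⊕b28⊕b29⊕b30⊕b31 = 1⊕1⊕0⊕1⊕0⊕0⊕1⊕1⊕0⊕0⊕1⊕1⊕1⊕0⊕1⊕1 = 0
s8: b8⊕b9⊕b10⊕b11⊕b12⊕b13⊕b14⊕b15⊕b24⊕b25⊕b26⊕b27⊕b28⊕b29⊕b30⊕b31 = 1⊕1⊕0⊕0⊕0⊕0⊕1⊕1⊕1⊕1⊕1⊕0⊕1⊕0⊕1⊕1 = 0
s16: b16⊕b17⊕b18⊕b19⊕b20⊕b21⊕b22⊕b23⊕b24⊕b25⊕b26⊕b27⊕b28⊕b29⊕b30⊕b31 = 1⊕1⊕0⊕1⊕0⊕0⊕1⊕1⊕1⊕1⊕1⊕0⊕1⊕0⊕1⊕1 = 1
Syndrome (s16...s1) = 10010 → position 18.

18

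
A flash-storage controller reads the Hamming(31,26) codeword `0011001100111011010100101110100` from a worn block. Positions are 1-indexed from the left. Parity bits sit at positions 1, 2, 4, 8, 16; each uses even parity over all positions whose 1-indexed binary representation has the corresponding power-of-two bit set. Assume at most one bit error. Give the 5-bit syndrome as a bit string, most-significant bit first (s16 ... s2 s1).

01001

s1: b1⊕b3⊕b5⊕b7⊕b9⊕b11⊕b13⊕b15⊕b17⊕b19⊕b21⊕b23⊕b25⊕b27⊕b29⊕b31 = 0⊕1⊕0⊕1⊕0⊕1⊕1⊕1⊕0⊕0⊕0⊕1⊕1⊕1⊕1⊕0 = 1
s2: b2⊕b3⊕b6⊕b7⊕b10⊕b11⊕b14⊕b15⊕b18⊕b19⊕b22⊕b23⊕b26⊕b27⊕b30⊕b31 = 0⊕1⊕0⊕1⊕0⊕1⊕0⊕1⊕1⊕0⊕0⊕1⊕1⊕1⊕0⊕0 = 0
s4: b4⊕b5⊕b6⊕b7⊕b12⊕b13⊕b14⊕b15⊕b20⊕b21⊕b22⊕b23⊕b28⊕b29⊕b30⊕b31 = 1⊕0⊕0⊕1⊕1⊕1⊕0⊕1⊕1⊕0⊕0⊕1⊕0⊕1⊕0⊕0 = 0
s8: b8⊕b9⊕b10⊕b11⊕b12⊕b13⊕b14⊕b15⊕b24⊕b25⊕b26⊕b27⊕b28⊕b29⊕b30⊕b31 = 1⊕0⊕0⊕1⊕1⊕1⊕0⊕1⊕0⊕1⊕1⊕1⊕0⊕1⊕0⊕0 = 1
s16: b16⊕b17⊕b18⊕b19⊕b20⊕b21⊕b22⊕b23⊕b24⊕b25⊕b26⊕b27⊕b28⊕b29⊕b30⊕b31 = 1⊕0⊕1⊕0⊕1⊕0⊕0⊕1⊕0⊕1⊕1⊕1⊕0⊕1⊕0⊕0 = 0
Syndrome (s16...s1) = 01001 → position 9.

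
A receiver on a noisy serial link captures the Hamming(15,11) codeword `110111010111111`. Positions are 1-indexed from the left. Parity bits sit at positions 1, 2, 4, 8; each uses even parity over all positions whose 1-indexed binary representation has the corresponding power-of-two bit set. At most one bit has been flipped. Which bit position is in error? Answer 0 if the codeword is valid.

s1: b1⊕b3⊕b5⊕b7⊕b9⊕b11⊕b13⊕b15 = 1⊕0⊕1⊕0⊕0⊕1⊕1⊕1 = 1
s2: b2⊕b3⊕b6⊕b7⊕b10⊕b11⊕b14⊕b15 = 1⊕0⊕1⊕0⊕1⊕1⊕1⊕1 = 0
s4: b4⊕b5⊕b6⊕b7⊕b12⊕b13⊕b14⊕b15 = 1⊕1⊕1⊕0⊕1⊕1⊕1⊕1 = 1
s8: b8⊕b9⊕b10⊕b11⊕b12⊕b13⊕b14⊕b15 = 1⊕0⊕1⊕1⊕1⊕1⊕1⊕1 = 1
Syndrome (s8...s1) = 1101 → position 13.

13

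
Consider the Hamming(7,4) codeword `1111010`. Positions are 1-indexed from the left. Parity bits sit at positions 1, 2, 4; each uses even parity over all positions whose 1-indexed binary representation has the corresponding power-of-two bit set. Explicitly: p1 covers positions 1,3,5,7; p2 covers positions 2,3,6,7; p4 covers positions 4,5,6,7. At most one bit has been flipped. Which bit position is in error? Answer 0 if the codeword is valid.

s1: b1⊕b3⊕b5⊕b7 = 1⊕1⊕0⊕0 = 0
s2: b2⊕b3⊕b6⊕b7 = 1⊕1⊕1⊕0 = 1
s4: b4⊕b5⊕b6⊕b7 = 1⊕0⊕1⊕0 = 0
Syndrome (s4...s1) = 010 → position 2.

2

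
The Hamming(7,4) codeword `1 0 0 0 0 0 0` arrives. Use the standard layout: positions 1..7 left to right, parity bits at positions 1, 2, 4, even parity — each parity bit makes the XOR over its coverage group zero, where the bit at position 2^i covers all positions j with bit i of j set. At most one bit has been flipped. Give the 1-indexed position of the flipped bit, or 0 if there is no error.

1

s1: b1⊕b3⊕b5⊕b7 = 1⊕0⊕0⊕0 = 1
s2: b2⊕b3⊕b6⊕b7 = 0⊕0⊕0⊕0 = 0
s4: b4⊕b5⊕b6⊕b7 = 0⊕0⊕0⊕0 = 0
Syndrome (s4...s1) = 001 → position 1.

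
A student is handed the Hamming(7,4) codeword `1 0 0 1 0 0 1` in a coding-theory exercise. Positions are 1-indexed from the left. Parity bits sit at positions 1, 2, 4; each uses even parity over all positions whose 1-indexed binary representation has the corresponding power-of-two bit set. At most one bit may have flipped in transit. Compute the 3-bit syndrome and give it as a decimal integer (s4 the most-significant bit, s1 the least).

2

s1: b1⊕b3⊕b5⊕b7 = 1⊕0⊕0⊕1 = 0
s2: b2⊕b3⊕b6⊕b7 = 0⊕0⊕0⊕1 = 1
s4: b4⊕b5⊕b6⊕b7 = 1⊕0⊕0⊕1 = 0
Syndrome (s4...s1) = 010 → position 2.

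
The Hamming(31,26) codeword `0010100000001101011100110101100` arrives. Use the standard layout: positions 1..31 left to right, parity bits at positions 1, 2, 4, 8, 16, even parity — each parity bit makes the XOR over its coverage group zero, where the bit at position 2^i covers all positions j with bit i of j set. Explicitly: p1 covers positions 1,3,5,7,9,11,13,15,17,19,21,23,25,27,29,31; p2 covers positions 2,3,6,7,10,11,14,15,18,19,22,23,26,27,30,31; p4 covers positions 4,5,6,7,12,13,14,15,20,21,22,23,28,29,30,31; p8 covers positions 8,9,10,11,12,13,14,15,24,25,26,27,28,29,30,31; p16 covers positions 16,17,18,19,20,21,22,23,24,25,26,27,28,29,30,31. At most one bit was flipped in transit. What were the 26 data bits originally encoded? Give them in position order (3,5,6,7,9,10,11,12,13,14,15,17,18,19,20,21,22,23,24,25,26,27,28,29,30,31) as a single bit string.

s1: b1⊕b3⊕b5⊕b7⊕b9⊕b11⊕b13⊕b15⊕b17⊕b19⊕b21⊕b23⊕b25⊕b27⊕b29⊕b31 = 0⊕1⊕1⊕0⊕0⊕0⊕1⊕0⊕0⊕1⊕0⊕1⊕0⊕0⊕1⊕0 = 0
s2: b2⊕b3⊕b6⊕b7⊕b10⊕b11⊕b14⊕b15⊕b18⊕b19⊕b22⊕b23⊕b26⊕b27⊕b30⊕b31 = 0⊕1⊕0⊕0⊕0⊕0⊕1⊕0⊕1⊕1⊕0⊕1⊕1⊕0⊕0⊕0 = 0
s4: b4⊕b5⊕b6⊕b7⊕b12⊕b13⊕b14⊕b15⊕b20⊕b21⊕b22⊕b23⊕b28⊕b29⊕b30⊕b31 = 0⊕1⊕0⊕0⊕0⊕1⊕1⊕0⊕1⊕0⊕0⊕1⊕1⊕1⊕0⊕0 = 1
s8: b8⊕b9⊕b10⊕b11⊕b12⊕b13⊕b14⊕b15⊕b24⊕b25⊕b26⊕b27⊕b28⊕b29⊕b30⊕b31 = 0⊕0⊕0⊕0⊕0⊕1⊕1⊕0⊕1⊕0⊕1⊕0⊕1⊕1⊕0⊕0 = 0
s16: b16⊕b17⊕b18⊕b19⊕b20⊕b21⊕b22⊕b23⊕b24⊕b25⊕b26⊕b27⊕b28⊕b29⊕b30⊕b31 = 1⊕0⊕1⊕1⊕1⊕0⊕0⊕1⊕1⊕0⊕1⊕0⊕1⊕1⊕0⊕0 = 1
Syndrome (s16...s1) = 10100 → position 20.
Flip bit 20: corrected codeword = 0010100000001101011000110101100
Data bits at positions 3,5,6,7,9,10,11,12,13,14,15,17,18,19,20,21,22,23,24,25,26,27,28,29,30,31: 11000000110011000110101100

11000000110011000110101100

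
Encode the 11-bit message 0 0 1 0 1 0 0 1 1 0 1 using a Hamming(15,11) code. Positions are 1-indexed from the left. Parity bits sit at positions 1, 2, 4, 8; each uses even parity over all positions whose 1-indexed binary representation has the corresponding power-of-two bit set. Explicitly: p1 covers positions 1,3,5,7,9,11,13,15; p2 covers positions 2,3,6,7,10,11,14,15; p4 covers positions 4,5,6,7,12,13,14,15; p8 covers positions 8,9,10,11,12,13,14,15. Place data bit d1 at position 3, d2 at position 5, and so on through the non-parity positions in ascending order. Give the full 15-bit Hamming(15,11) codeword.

100001001001101

Place data bits at non-power-of-two positions: b3=0, b5=0, b6=1, b7=0, b9=1, b10=0, b11=0, b12=1, b13=1, b14=0, b15=1.
p1 = XOR of data positions {3,5,7,9,11,13,15} = 0⊕0⊕0⊕1⊕0⊕1⊕1 = 1
p2 = XOR of data positions {3,6,7,10,11,14,15} = 0⊕1⊕0⊕0⊕0⊕0⊕1 = 0
p4 = XOR of data positions {5,6,7,12,13,14,15} = 0⊕1⊕0⊕1⊕1⊕0⊕1 = 0
p8 = XOR of data positions {9,10,11,12,13,14,15} = 1⊕0⊕0⊕1⊕1⊕0⊕1 = 0
Codeword b1..b15 = 100001001001101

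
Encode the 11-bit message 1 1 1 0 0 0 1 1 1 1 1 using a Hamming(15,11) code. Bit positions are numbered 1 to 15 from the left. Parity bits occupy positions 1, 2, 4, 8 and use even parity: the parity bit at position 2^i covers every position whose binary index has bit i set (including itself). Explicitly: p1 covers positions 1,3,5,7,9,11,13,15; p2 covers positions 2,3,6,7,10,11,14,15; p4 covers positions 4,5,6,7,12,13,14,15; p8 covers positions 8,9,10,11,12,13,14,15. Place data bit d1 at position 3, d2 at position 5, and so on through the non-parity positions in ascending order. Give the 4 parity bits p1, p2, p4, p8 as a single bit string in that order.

Place data bits at non-power-of-two positions: b3=1, b5=1, b6=1, b7=0, b9=0, b10=0, b11=1, b12=1, b13=1, b14=1, b15=1.
p1 = XOR of data positions {3,5,7,9,11,13,15} = 1⊕1⊕0⊕0⊕1⊕1⊕1 = 1
p2 = XOR of data positions {3,6,7,10,11,14,15} = 1⊕1⊕0⊕0⊕1⊕1⊕1 = 1
p4 = XOR of data positions {5,6,7,12,13,14,15} = 1⊕1⊕0⊕1⊕1⊕1⊕1 = 0
p8 = XOR of data positions {9,10,11,12,13,14,15} = 0⊕0⊕1⊕1⊕1⊕1⊕1 = 1
Parity bits p1,p2,p4,p8 = 1101

1101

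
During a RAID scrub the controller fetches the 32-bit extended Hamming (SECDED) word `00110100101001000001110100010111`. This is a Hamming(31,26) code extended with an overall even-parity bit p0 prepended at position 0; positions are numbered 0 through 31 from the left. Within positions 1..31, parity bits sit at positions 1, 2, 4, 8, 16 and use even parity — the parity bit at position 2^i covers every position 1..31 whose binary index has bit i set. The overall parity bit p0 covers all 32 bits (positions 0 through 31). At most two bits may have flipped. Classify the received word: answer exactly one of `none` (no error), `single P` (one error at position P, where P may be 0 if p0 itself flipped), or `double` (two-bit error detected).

s1: b1⊕b3⊕b5⊕b7⊕b9⊕b11⊕b13⊕b15⊕b17⊕b19⊕b21⊕b23⊕b25⊕b27⊕b29⊕b31 = 0⊕1⊕1⊕0⊕0⊕0⊕1⊕0⊕0⊕1⊕1⊕1⊕0⊕1⊕1⊕1 = 1
s2: b2⊕b3⊕b6⊕b7⊕b10⊕b11⊕b14⊕b15⊕b18⊕b19⊕b22⊕b23⊕b26⊕b27⊕b30⊕b31 = 1⊕1⊕0⊕0⊕1⊕0⊕0⊕0⊕0⊕1⊕0⊕1⊕0⊕1⊕1⊕1 = 0
s4: b4⊕b5⊕b6⊕b7⊕b12⊕b13⊕b14⊕b15⊕b20⊕b21⊕b22⊕b23⊕b28⊕b29⊕b30⊕b31 = 0⊕1⊕0⊕0⊕0⊕1⊕0⊕0⊕1⊕1⊕0⊕1⊕0⊕1⊕1⊕1 = 0
s8: b8⊕b9⊕b10⊕b11⊕b12⊕b13⊕b14⊕b15⊕b24⊕b25⊕b26⊕b27⊕b28⊕b29⊕b30⊕b31 = 1⊕0⊕1⊕0⊕0⊕1⊕0⊕0⊕0⊕0⊕0⊕1⊕0⊕1⊕1⊕1 = 1
s16: b16⊕b17⊕b18⊕b19⊕b20⊕b21⊕b22⊕b23⊕b24⊕b25⊕b26⊕b27⊕b28⊕b29⊕b30⊕b31 = 0⊕0⊕0⊕1⊕1⊕1⊕0⊕1⊕0⊕0⊕0⊕1⊕0⊕1⊕1⊕1 = 0
Syndrome (s16...s1) = 01001 → position 9.
Overall parity (XOR of all 32 bits, including p0): 0⊕0⊕1⊕1⊕0⊕1⊕0⊕0⊕1⊕0⊕1⊕0⊕0⊕1⊕0⊕0⊕0⊕0⊕0⊕1⊕1⊕1⊕0⊕1⊕0⊕0⊕0⊕1⊕0⊕1⊕1⊕1 = 0
Overall=0, syndrome position=9 → double-bit error detected (uncorrectable).

double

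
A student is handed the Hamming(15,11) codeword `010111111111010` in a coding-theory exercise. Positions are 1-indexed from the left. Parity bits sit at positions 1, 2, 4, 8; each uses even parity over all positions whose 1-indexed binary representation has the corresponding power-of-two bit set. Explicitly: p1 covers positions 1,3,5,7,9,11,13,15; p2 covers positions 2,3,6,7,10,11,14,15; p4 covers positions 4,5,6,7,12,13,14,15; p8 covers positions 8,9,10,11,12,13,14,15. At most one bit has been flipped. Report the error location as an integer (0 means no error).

s1: b1⊕b3⊕b5⊕b7⊕b9⊕b11⊕b13⊕b15 = 0⊕0⊕1⊕1⊕1⊕1⊕0⊕0 = 0
s2: b2⊕b3⊕b6⊕b7⊕b10⊕b11⊕b14⊕b15 = 1⊕0⊕1⊕1⊕1⊕1⊕1⊕0 = 0
s4: b4⊕b5⊕b6⊕b7⊕b12⊕b13⊕b14⊕b15 = 1⊕1⊕1⊕1⊕1⊕0⊕1⊕0 = 0
s8: b8⊕b9⊕b10⊕b11⊕b12⊕b13⊕b14⊕b15 = 1⊕1⊕1⊕1⊕1⊕0⊕1⊕0 = 0
Syndrome (s8...s1) = 0000 → position 0 (no error).

0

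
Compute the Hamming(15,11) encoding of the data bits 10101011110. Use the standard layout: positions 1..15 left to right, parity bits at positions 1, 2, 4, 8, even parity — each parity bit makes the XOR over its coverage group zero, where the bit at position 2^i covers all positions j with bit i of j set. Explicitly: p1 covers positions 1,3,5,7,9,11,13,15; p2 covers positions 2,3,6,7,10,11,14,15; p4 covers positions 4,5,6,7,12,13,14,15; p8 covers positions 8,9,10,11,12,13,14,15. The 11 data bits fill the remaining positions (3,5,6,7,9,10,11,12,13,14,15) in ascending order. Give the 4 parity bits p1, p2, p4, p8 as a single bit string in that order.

Place data bits at non-power-of-two positions: b3=1, b5=0, b6=1, b7=0, b9=1, b10=0, b11=1, b12=1, b13=1, b14=1, b15=0.
p1 = XOR of data positions {3,5,7,9,11,13,15} = 1⊕0⊕0⊕1⊕1⊕1⊕0 = 0
p2 = XOR of data positions {3,6,7,10,11,14,15} = 1⊕1⊕0⊕0⊕1⊕1⊕0 = 0
p4 = XOR of data positions {5,6,7,12,13,14,15} = 0⊕1⊕0⊕1⊕1⊕1⊕0 = 0
p8 = XOR of data positions {9,10,11,12,13,14,15} = 1⊕0⊕1⊕1⊕1⊕1⊕0 = 1
Parity bits p1,p2,p4,p8 = 0001

0001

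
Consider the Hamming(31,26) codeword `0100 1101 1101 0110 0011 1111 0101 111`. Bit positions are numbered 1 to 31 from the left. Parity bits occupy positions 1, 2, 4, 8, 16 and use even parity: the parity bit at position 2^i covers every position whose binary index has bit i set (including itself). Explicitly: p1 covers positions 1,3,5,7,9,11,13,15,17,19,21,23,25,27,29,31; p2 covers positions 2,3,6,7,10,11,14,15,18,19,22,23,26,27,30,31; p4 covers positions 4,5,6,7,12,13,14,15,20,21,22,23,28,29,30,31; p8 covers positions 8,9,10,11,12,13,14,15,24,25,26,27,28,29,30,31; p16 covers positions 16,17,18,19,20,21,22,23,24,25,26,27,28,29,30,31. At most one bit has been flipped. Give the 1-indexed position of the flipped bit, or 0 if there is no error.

22

s1: b1⊕b3⊕b5⊕b7⊕b9⊕b11⊕b13⊕b15⊕b17⊕b19⊕b21⊕b23⊕b25⊕b27⊕b29⊕b31 = 0⊕0⊕1⊕0⊕1⊕0⊕0⊕1⊕0⊕1⊕1⊕1⊕0⊕0⊕1⊕1 = 0
s2: b2⊕b3⊕b6⊕b7⊕b10⊕b11⊕b14⊕b15⊕b18⊕b19⊕b22⊕b23⊕b26⊕b27⊕b30⊕b31 = 1⊕0⊕1⊕0⊕1⊕0⊕1⊕1⊕0⊕1⊕1⊕1⊕1⊕0⊕1⊕1 = 1
s4: b4⊕b5⊕b6⊕b7⊕b12⊕b13⊕b14⊕b15⊕b20⊕b21⊕b22⊕b23⊕b28⊕b29⊕b30⊕b31 = 0⊕1⊕1⊕0⊕1⊕0⊕1⊕1⊕1⊕1⊕1⊕1⊕1⊕1⊕1⊕1 = 1
s8: b8⊕b9⊕b10⊕b11⊕b12⊕b13⊕b14⊕b15⊕b24⊕b25⊕b26⊕b27⊕b28⊕b29⊕b30⊕b31 = 1⊕1⊕1⊕0⊕1⊕0⊕1⊕1⊕1⊕0⊕1⊕0⊕1⊕1⊕1⊕1 = 0
s16: b16⊕b17⊕b18⊕b19⊕b20⊕b21⊕b22⊕b23⊕b24⊕b25⊕b26⊕b27⊕b28⊕b29⊕b30⊕b31 = 0⊕0⊕0⊕1⊕1⊕1⊕1⊕1⊕1⊕0⊕1⊕0⊕1⊕1⊕1⊕1 = 1
Syndrome (s16...s1) = 10110 → position 22.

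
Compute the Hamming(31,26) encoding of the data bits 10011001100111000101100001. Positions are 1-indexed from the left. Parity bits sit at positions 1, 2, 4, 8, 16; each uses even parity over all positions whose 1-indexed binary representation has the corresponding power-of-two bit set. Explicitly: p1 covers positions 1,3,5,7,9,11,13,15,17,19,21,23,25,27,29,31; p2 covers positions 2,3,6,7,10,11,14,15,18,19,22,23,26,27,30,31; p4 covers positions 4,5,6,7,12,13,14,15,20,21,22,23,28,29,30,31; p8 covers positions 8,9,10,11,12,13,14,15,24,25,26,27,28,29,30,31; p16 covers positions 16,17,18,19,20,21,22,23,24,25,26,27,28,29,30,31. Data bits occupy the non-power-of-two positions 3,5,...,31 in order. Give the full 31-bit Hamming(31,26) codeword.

Place data bits at non-power-of-two positions: b3=1, b5=0, b6=0, b7=1, b9=1, b10=0, b11=0, b12=1, b13=1, b14=0, b15=0, b17=1, b18=1, b19=1, b20=0, b21=0, b22=0, b23=1, b24=0, b25=1, b26=1, b27=0, b28=0, b29=0, b30=0, b31=1.
p1 = XOR of data positions {3,5,7,9,11,13,15,17,19,21,23,25,27,29,31} = 1⊕0⊕1⊕1⊕0⊕1⊕0⊕1⊕1⊕0⊕1⊕1⊕0⊕0⊕1 = 1
p2 = XOR of data positions {3,6,7,10,11,14,15,18,19,22,23,26,27,30,31} = 1⊕0⊕1⊕0⊕0⊕0⊕0⊕1⊕1⊕0⊕1⊕1⊕0⊕0⊕1 = 1
p4 = XOR of data positions {5,6,7,12,13,14,15,20,21,22,23,28,29,30,31} = 0⊕0⊕1⊕1⊕1⊕0⊕0⊕0⊕0⊕0⊕1⊕0⊕0⊕0⊕1 = 1
p8 = XOR of data positions {9,10,11,12,13,14,15,24,25,26,27,28,29,30,31} = 1⊕0⊕0⊕1⊕1⊕0⊕0⊕0⊕1⊕1⊕0⊕0⊕0⊕0⊕1 = 0
p16 = XOR of data positions {17,18,19,20,21,22,23,24,25,26,27,28,29,30,31} = 1⊕1⊕1⊕0⊕0⊕0⊕1⊕0⊕1⊕1⊕0⊕0⊕0⊕0⊕1 = 1
Codeword b1..b31 = 1111001010011001111000101100001

1111001010011001111000101100001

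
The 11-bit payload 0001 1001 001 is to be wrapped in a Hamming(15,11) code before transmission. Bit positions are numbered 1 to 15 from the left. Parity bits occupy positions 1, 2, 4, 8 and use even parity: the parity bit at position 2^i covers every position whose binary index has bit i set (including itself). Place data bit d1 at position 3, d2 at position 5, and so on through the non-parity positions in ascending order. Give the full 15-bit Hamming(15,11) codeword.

100100111001001

Place data bits at non-power-of-two positions: b3=0, b5=0, b6=0, b7=1, b9=1, b10=0, b11=0, b12=1, b13=0, b14=0, b15=1.
p1 = XOR of data positions {3,5,7,9,11,13,15} = 0⊕0⊕1⊕1⊕0⊕0⊕1 = 1
p2 = XOR of data positions {3,6,7,10,11,14,15} = 0⊕0⊕1⊕0⊕0⊕0⊕1 = 0
p4 = XOR of data positions {5,6,7,12,13,14,15} = 0⊕0⊕1⊕1⊕0⊕0⊕1 = 1
p8 = XOR of data positions {9,10,11,12,13,14,15} = 1⊕0⊕0⊕1⊕0⊕0⊕1 = 1
Codeword b1..b15 = 100100111001001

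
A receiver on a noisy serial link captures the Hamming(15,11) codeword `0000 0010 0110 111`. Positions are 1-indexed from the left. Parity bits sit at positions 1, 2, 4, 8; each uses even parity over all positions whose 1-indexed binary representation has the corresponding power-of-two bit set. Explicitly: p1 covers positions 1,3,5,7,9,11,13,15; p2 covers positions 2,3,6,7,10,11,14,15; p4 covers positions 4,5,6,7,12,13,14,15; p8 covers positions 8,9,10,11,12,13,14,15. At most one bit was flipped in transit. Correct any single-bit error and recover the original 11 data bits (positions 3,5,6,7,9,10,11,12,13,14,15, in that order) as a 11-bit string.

00010010111

s1: b1⊕b3⊕b5⊕b7⊕b9⊕b11⊕b13⊕b15 = 0⊕0⊕0⊕1⊕0⊕1⊕1⊕1 = 0
s2: b2⊕b3⊕b6⊕b7⊕b10⊕b11⊕b14⊕b15 = 0⊕0⊕0⊕1⊕1⊕1⊕1⊕1 = 1
s4: b4⊕b5⊕b6⊕b7⊕b12⊕b13⊕b14⊕b15 = 0⊕0⊕0⊕1⊕0⊕1⊕1⊕1 = 0
s8: b8⊕b9⊕b10⊕b11⊕b12⊕b13⊕b14⊕b15 = 0⊕0⊕1⊕1⊕0⊕1⊕1⊕1 = 1
Syndrome (s8...s1) = 1010 → position 10.
Flip bit 10: corrected codeword = 000000100010111
Data bits at positions 3,5,6,7,9,10,11,12,13,14,15: 00010010111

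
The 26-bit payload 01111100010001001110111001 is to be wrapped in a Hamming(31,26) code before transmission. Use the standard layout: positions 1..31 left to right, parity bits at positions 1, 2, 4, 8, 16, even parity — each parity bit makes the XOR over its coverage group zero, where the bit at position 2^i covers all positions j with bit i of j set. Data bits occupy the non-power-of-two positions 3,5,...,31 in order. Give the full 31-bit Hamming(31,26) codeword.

1000111011000100001001110111001

Place data bits at non-power-of-two positions: b3=0, b5=1, b6=1, b7=1, b9=1, b10=1, b11=0, b12=0, b13=0, b14=1, b15=0, b17=0, b18=0, b19=1, b20=0, b21=0, b22=1, b23=1, b24=1, b25=0, b26=1, b27=1, b28=1, b29=0, b30=0, b31=1.
p1 = XOR of data positions {3,5,7,9,11,13,15,17,19,21,23,25,27,29,31} = 0⊕1⊕1⊕1⊕0⊕0⊕0⊕0⊕1⊕0⊕1⊕0⊕1⊕0⊕1 = 1
p2 = XOR of data positions {3,6,7,10,11,14,15,18,19,22,23,26,27,30,31} = 0⊕1⊕1⊕1⊕0⊕1⊕0⊕0⊕1⊕1⊕1⊕1⊕1⊕0⊕1 = 0
p4 = XOR of data positions {5,6,7,12,13,14,15,20,21,22,23,28,29,30,31} = 1⊕1⊕1⊕0⊕0⊕1⊕0⊕0⊕0⊕1⊕1⊕1⊕0⊕0⊕1 = 0
p8 = XOR of data positions {9,10,11,12,13,14,15,24,25,26,27,28,29,30,31} = 1⊕1⊕0⊕0⊕0⊕1⊕0⊕1⊕0⊕1⊕1⊕1⊕0⊕0⊕1 = 0
p16 = XOR of data positions {17,18,19,20,21,22,23,24,25,26,27,28,29,30,31} = 0⊕0⊕1⊕0⊕0⊕1⊕1⊕1⊕0⊕1⊕1⊕1⊕0⊕0⊕1 = 0
Codeword b1..b31 = 1000111011000100001001110111001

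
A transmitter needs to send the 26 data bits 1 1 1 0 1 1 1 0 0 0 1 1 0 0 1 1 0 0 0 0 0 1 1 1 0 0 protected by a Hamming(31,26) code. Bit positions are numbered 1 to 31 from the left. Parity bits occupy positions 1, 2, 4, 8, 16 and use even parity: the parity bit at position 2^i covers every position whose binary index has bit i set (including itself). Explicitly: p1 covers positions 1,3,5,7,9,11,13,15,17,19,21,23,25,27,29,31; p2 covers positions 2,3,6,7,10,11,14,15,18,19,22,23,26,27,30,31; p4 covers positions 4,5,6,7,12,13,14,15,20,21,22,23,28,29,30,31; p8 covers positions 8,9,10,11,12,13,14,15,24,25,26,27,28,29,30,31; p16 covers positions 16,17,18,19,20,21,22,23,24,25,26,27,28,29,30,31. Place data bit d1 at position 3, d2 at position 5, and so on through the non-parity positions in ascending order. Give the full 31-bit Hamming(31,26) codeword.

Place data bits at non-power-of-two positions: b3=1, b5=1, b6=1, b7=0, b9=1, b10=1, b11=1, b12=0, b13=0, b14=0, b15=1, b17=1, b18=0, b19=0, b20=1, b21=1, b22=0, b23=0, b24=0, b25=0, b26=0, b27=1, b28=1, b29=1, b30=0, b31=0.
p1 = XOR of data positions {3,5,7,9,11,13,15,17,19,21,23,25,27,29,31} = 1⊕1⊕0⊕1⊕1⊕0⊕1⊕1⊕0⊕1⊕0⊕0⊕1⊕1⊕0 = 1
p2 = XOR of data positions {3,6,7,10,11,14,15,18,19,22,23,26,27,30,31} = 1⊕1⊕0⊕1⊕1⊕0⊕1⊕0⊕0⊕0⊕0⊕0⊕1⊕0⊕0 = 0
p4 = XOR of data positions {5,6,7,12,13,14,15,20,21,22,23,28,29,30,31} = 1⊕1⊕0⊕0⊕0⊕0⊕1⊕1⊕1⊕0⊕0⊕1⊕1⊕0⊕0 = 1
p8 = XOR of data positions {9,10,11,12,13,14,15,24,25,26,27,28,29,30,31} = 1⊕1⊕1⊕0⊕0⊕0⊕1⊕0⊕0⊕0⊕1⊕1⊕1⊕0⊕0 = 1
p16 = XOR of data positions {17,18,19,20,21,22,23,24,25,26,27,28,29,30,31} = 1⊕0⊕0⊕1⊕1⊕0⊕0⊕0⊕0⊕0⊕1⊕1⊕1⊕0⊕0 = 0
Codeword b1..b31 = 1011110111100010100110000011100

1011110111100010100110000011100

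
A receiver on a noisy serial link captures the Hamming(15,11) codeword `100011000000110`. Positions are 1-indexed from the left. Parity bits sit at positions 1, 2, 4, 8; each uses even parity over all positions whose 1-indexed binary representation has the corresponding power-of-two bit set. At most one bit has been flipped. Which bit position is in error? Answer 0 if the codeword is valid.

s1: b1⊕b3⊕b5⊕b7⊕b9⊕b11⊕b13⊕b15 = 1⊕0⊕1⊕0⊕0⊕0⊕1⊕0 = 1
s2: b2⊕b3⊕b6⊕b7⊕b10⊕b11⊕b14⊕b15 = 0⊕0⊕1⊕0⊕0⊕0⊕1⊕0 = 0
s4: b4⊕b5⊕b6⊕b7⊕b12⊕b13⊕b14⊕b15 = 0⊕1⊕1⊕0⊕0⊕1⊕1⊕0 = 0
s8: b8⊕b9⊕b10⊕b11⊕b12⊕b13⊕b14⊕b15 = 0⊕0⊕0⊕0⊕0⊕1⊕1⊕0 = 0
Syndrome (s8...s1) = 0001 → position 1.

1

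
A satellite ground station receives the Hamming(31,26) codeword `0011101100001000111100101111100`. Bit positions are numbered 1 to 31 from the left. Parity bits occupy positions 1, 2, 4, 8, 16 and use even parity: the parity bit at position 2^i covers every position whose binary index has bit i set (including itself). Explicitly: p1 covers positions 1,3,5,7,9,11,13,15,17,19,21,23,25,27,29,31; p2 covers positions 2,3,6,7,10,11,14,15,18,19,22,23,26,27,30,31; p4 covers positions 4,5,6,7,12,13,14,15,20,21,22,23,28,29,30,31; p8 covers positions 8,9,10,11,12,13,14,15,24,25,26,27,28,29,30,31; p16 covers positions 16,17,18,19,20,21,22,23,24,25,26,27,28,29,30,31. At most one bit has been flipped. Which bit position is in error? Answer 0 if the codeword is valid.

10

s1: b1⊕b3⊕b5⊕b7⊕b9⊕b11⊕b13⊕b15⊕b17⊕b19⊕b21⊕b23⊕b25⊕b27⊕b29⊕b31 = 0⊕1⊕1⊕1⊕0⊕0⊕1⊕0⊕1⊕1⊕0⊕1⊕1⊕1⊕1⊕0 = 0
s2: b2⊕b3⊕b6⊕b7⊕b10⊕b11⊕b14⊕b15⊕b18⊕b19⊕b22⊕b23⊕b26⊕b27⊕b30⊕b31 = 0⊕1⊕0⊕1⊕0⊕0⊕0⊕0⊕1⊕1⊕0⊕1⊕1⊕1⊕0⊕0 = 1
s4: b4⊕b5⊕b6⊕b7⊕b12⊕b13⊕b14⊕b15⊕b20⊕b21⊕b22⊕b23⊕b28⊕b29⊕b30⊕b31 = 1⊕1⊕0⊕1⊕0⊕1⊕0⊕0⊕1⊕0⊕0⊕1⊕1⊕1⊕0⊕0 = 0
s8: b8⊕b9⊕b10⊕b11⊕b12⊕b13⊕b14⊕b15⊕b24⊕b25⊕b26⊕b27⊕b28⊕b29⊕b30⊕b31 = 1⊕0⊕0⊕0⊕0⊕1⊕0⊕0⊕0⊕1⊕1⊕1⊕1⊕1⊕0⊕0 = 1
s16: b16⊕b17⊕b18⊕b19⊕b20⊕b21⊕b22⊕b23⊕b24⊕b25⊕b26⊕b27⊕b28⊕b29⊕b30⊕b31 = 0⊕1⊕1⊕1⊕1⊕0⊕0⊕1⊕0⊕1⊕1⊕1⊕1⊕1⊕0⊕0 = 0
Syndrome (s16...s1) = 01010 → position 10.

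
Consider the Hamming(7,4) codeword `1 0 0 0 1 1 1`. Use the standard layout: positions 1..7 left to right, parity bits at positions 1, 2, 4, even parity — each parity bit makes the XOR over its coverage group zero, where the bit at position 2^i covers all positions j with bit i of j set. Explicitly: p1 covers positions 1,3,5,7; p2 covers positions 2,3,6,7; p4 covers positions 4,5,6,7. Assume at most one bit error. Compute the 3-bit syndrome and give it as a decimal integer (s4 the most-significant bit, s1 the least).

s1: b1⊕b3⊕b5⊕b7 = 1⊕0⊕1⊕1 = 1
s2: b2⊕b3⊕b6⊕b7 = 0⊕0⊕1⊕1 = 0
s4: b4⊕b5⊕b6⊕b7 = 0⊕1⊕1⊕1 = 1
Syndrome (s4...s1) = 101 → position 5.

5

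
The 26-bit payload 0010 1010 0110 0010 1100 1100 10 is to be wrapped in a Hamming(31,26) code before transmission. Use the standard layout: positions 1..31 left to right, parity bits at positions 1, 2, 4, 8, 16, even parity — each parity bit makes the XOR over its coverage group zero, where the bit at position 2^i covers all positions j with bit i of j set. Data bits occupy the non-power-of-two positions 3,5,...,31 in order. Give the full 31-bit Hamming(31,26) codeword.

1101010110100110000101100110010

Place data bits at non-power-of-two positions: b3=0, b5=0, b6=1, b7=0, b9=1, b10=0, b11=1, b12=0, b13=0, b14=1, b15=1, b17=0, b18=0, b19=0, b20=1, b21=0, b22=1, b23=1, b24=0, b25=0, b26=1, b27=1, b28=0, b29=0, b30=1, b31=0.
p1 = XOR of data positions {3,5,7,9,11,13,15,17,19,21,23,25,27,29,31} = 0⊕0⊕0⊕1⊕1⊕0⊕1⊕0⊕0⊕0⊕1⊕0⊕1⊕0⊕0 = 1
p2 = XOR of data positions {3,6,7,10,11,14,15,18,19,22,23,26,27,30,31} = 0⊕1⊕0⊕0⊕1⊕1⊕1⊕0⊕0⊕1⊕1⊕1⊕1⊕1⊕0 = 1
p4 = XOR of data positions {5,6,7,12,13,14,15,20,21,22,23,28,29,30,31} = 0⊕1⊕0⊕0⊕0⊕1⊕1⊕1⊕0⊕1⊕1⊕0⊕0⊕1⊕0 = 1
p8 = XOR of data positions {9,10,11,12,13,14,15,24,25,26,27,28,29,30,31} = 1⊕0⊕1⊕0⊕0⊕1⊕1⊕0⊕0⊕1⊕1⊕0⊕0⊕1⊕0 = 1
p16 = XOR of data positions {17,18,19,20,21,22,23,24,25,26,27,28,29,30,31} = 0⊕0⊕0⊕1⊕0⊕1⊕1⊕0⊕0⊕1⊕1⊕0⊕0⊕1⊕0 = 0
Codeword b1..b31 = 1101010110100110000101100110010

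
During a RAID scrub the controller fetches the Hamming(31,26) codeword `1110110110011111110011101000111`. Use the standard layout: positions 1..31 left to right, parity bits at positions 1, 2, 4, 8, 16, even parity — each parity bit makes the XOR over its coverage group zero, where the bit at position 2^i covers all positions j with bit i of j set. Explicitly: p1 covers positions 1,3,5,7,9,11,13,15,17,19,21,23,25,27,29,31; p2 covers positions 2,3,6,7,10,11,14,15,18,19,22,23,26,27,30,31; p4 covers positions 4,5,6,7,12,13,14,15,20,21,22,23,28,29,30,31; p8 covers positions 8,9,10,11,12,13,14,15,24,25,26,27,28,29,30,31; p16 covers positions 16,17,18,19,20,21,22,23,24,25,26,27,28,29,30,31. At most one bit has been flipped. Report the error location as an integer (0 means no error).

s1: b1⊕b3⊕b5⊕b7⊕b9⊕b11⊕b13⊕b15⊕b17⊕b19⊕b21⊕b23⊕b25⊕b27⊕b29⊕b31 = 1⊕1⊕1⊕0⊕1⊕0⊕1⊕1⊕1⊕0⊕1⊕1⊕1⊕0⊕1⊕1 = 0
s2: b2⊕b3⊕b6⊕b7⊕b10⊕b11⊕b14⊕b15⊕b18⊕b19⊕b22⊕b23⊕b26⊕b27⊕b30⊕b31 = 1⊕1⊕1⊕0⊕0⊕0⊕1⊕1⊕1⊕0⊕1⊕1⊕0⊕0⊕1⊕1 = 0
s4: b4⊕b5⊕b6⊕b7⊕b12⊕b13⊕b14⊕b15⊕b20⊕b21⊕b22⊕b23⊕b28⊕b29⊕b30⊕b31 = 0⊕1⊕1⊕0⊕1⊕1⊕1⊕1⊕0⊕1⊕1⊕1⊕0⊕1⊕1⊕1 = 0
s8: b8⊕b9⊕b10⊕b11⊕b12⊕b13⊕b14⊕b15⊕b24⊕b25⊕b26⊕b27⊕b28⊕b29⊕b30⊕b31 = 1⊕1⊕0⊕0⊕1⊕1⊕1⊕1⊕0⊕1⊕0⊕0⊕0⊕1⊕1⊕1 = 0
s16: b16⊕b17⊕b18⊕b19⊕b20⊕b21⊕b22⊕b23⊕b24⊕b25⊕b26⊕b27⊕b28⊕b29⊕b30⊕b31 = 1⊕1⊕1⊕0⊕0⊕1⊕1⊕1⊕0⊕1⊕0⊕0⊕0⊕1⊕1⊕1 = 0
Syndrome (s16...s1) = 00000 → position 0 (no error).

0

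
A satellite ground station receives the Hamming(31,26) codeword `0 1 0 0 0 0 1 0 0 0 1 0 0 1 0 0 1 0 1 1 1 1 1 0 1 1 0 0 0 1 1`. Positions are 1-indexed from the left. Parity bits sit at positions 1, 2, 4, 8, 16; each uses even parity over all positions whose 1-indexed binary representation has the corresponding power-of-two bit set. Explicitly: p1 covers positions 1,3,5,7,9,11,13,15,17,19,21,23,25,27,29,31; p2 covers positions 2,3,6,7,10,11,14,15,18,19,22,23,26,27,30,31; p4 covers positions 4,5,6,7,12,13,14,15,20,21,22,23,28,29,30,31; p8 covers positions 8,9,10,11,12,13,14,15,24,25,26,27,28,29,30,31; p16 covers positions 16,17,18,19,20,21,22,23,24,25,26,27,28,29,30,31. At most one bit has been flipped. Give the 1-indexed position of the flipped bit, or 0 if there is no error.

s1: b1⊕b3⊕b5⊕b7⊕b9⊕b11⊕b13⊕b15⊕b17⊕b19⊕b21⊕b23⊕b25⊕b27⊕b29⊕b31 = 0⊕0⊕0⊕1⊕0⊕1⊕0⊕0⊕1⊕1⊕1⊕1⊕1⊕0⊕0⊕1 = 0
s2: b2⊕b3⊕b6⊕b7⊕b10⊕b11⊕b14⊕b15⊕b18⊕b19⊕b22⊕b23⊕b26⊕b27⊕b30⊕b31 = 1⊕0⊕0⊕1⊕0⊕1⊕1⊕0⊕0⊕1⊕1⊕1⊕1⊕0⊕1⊕1 = 0
s4: b4⊕b5⊕b6⊕b7⊕b12⊕b13⊕b14⊕b15⊕b20⊕b21⊕b22⊕b23⊕b28⊕b29⊕b30⊕b31 = 0⊕0⊕0⊕1⊕0⊕0⊕1⊕0⊕1⊕1⊕1⊕1⊕0⊕0⊕1⊕1 = 0
s8: b8⊕b9⊕b10⊕b11⊕b12⊕b13⊕b14⊕b15⊕b24⊕b25⊕b26⊕b27⊕b28⊕b29⊕b30⊕b31 = 0⊕0⊕0⊕1⊕0⊕0⊕1⊕0⊕0⊕1⊕1⊕0⊕0⊕0⊕1⊕1 = 0
s16: b16⊕b17⊕b18⊕b19⊕b20⊕b21⊕b22⊕b23⊕b24⊕b25⊕b26⊕b27⊕b28⊕b29⊕b30⊕b31 = 0⊕1⊕0⊕1⊕1⊕1⊕1⊕1⊕0⊕1⊕1⊕0⊕0⊕0⊕1⊕1 = 0
Syndrome (s16...s1) = 00000 → position 0 (no error).

0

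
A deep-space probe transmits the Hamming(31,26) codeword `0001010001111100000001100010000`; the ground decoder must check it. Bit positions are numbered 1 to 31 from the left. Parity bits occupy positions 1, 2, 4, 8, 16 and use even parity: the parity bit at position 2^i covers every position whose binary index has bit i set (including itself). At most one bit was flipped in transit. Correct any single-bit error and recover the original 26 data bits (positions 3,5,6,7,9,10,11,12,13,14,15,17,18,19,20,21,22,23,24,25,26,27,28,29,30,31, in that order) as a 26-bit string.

s1: b1⊕b3⊕b5⊕b7⊕b9⊕b11⊕b13⊕b15⊕b17⊕b19⊕b21⊕b23⊕b25⊕b27⊕b29⊕b31 = 0⊕0⊕0⊕0⊕0⊕1⊕1⊕0⊕0⊕0⊕0⊕1⊕0⊕1⊕0⊕0 = 0
s2: b2⊕b3⊕b6⊕b7⊕b10⊕b11⊕b14⊕b15⊕b18⊕b19⊕b22⊕b23⊕b26⊕b27⊕b30⊕b31 = 0⊕0⊕1⊕0⊕1⊕1⊕1⊕0⊕0⊕0⊕1⊕1⊕0⊕1⊕0⊕0 = 1
s4: b4⊕b5⊕b6⊕b7⊕b12⊕b13⊕b14⊕b15⊕b20⊕b21⊕b22⊕b23⊕b28⊕b29⊕b30⊕b31 = 1⊕0⊕1⊕0⊕1⊕1⊕1⊕0⊕0⊕0⊕1⊕1⊕0⊕0⊕0⊕0 = 1
s8: b8⊕b9⊕b10⊕b11⊕b12⊕b13⊕b14⊕b15⊕b24⊕b25⊕b26⊕b27⊕b28⊕b29⊕b30⊕b31 = 0⊕0⊕1⊕1⊕1⊕1⊕1⊕0⊕0⊕0⊕0⊕1⊕0⊕0⊕0⊕0 = 0
s16: b16⊕b17⊕b18⊕b19⊕b20⊕b21⊕b22⊕b23⊕b24⊕b25⊕b26⊕b27⊕b28⊕b29⊕b30⊕b31 = 0⊕0⊕0⊕0⊕0⊕0⊕1⊕1⊕0⊕0⊕0⊕1⊕0⊕0⊕0⊕0 = 1
Syndrome (s16...s1) = 10110 → position 22.
Flip bit 22: corrected codeword = 0001010001111100000000100010000
Data bits at positions 3,5,6,7,9,10,11,12,13,14,15,17,18,19,20,21,22,23,24,25,26,27,28,29,30,31: 00100111110000000100010000

00100111110000000100010000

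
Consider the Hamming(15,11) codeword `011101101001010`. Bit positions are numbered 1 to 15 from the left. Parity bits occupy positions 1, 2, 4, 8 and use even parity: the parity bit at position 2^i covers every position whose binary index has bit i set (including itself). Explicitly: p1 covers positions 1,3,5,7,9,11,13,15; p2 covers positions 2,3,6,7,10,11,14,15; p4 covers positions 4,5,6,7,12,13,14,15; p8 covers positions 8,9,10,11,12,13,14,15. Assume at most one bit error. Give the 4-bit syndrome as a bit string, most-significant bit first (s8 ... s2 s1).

1111

s1: b1⊕b3⊕b5⊕b7⊕b9⊕b11⊕b13⊕b15 = 0⊕1⊕0⊕1⊕1⊕0⊕0⊕0 = 1
s2: b2⊕b3⊕b6⊕b7⊕b10⊕b11⊕b14⊕b15 = 1⊕1⊕1⊕1⊕0⊕0⊕1⊕0 = 1
s4: b4⊕b5⊕b6⊕b7⊕b12⊕b13⊕b14⊕b15 = 1⊕0⊕1⊕1⊕1⊕0⊕1⊕0 = 1
s8: b8⊕b9⊕b10⊕b11⊕b12⊕b13⊕b14⊕b15 = 0⊕1⊕0⊕0⊕1⊕0⊕1⊕0 = 1
Syndrome (s8...s1) = 1111 → position 15.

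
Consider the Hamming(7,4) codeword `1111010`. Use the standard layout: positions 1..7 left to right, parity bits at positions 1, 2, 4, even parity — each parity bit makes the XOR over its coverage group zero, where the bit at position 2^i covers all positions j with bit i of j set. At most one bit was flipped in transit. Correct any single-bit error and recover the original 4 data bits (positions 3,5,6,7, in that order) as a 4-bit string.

1010

s1: b1⊕b3⊕b5⊕b7 = 1⊕1⊕0⊕0 = 0
s2: b2⊕b3⊕b6⊕b7 = 1⊕1⊕1⊕0 = 1
s4: b4⊕b5⊕b6⊕b7 = 1⊕0⊕1⊕0 = 0
Syndrome (s4...s1) = 010 → position 2.
Flip bit 2: corrected codeword = 1011010
Data bits at positions 3,5,6,7: 1010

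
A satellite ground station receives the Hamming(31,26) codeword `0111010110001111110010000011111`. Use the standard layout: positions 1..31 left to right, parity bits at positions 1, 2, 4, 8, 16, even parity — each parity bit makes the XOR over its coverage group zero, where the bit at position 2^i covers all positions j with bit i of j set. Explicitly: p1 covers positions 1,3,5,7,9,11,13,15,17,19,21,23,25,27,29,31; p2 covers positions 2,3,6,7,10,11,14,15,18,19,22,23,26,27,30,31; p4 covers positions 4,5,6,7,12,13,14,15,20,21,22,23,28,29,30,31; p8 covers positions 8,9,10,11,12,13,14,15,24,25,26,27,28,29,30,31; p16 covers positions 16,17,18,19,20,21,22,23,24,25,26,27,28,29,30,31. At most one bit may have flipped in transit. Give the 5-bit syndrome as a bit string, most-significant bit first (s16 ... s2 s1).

s1: b1⊕b3⊕b5⊕b7⊕b9⊕b11⊕b13⊕b15⊕b17⊕b19⊕b21⊕b23⊕b25⊕b27⊕b29⊕b31 = 0⊕1⊕0⊕0⊕1⊕0⊕1⊕1⊕1⊕0⊕1⊕0⊕0⊕1⊕1⊕1 = 1
s2: b2⊕b3⊕b6⊕b7⊕b10⊕b11⊕b14⊕b15⊕b18⊕b19⊕b22⊕b23⊕b26⊕b27⊕b30⊕b31 = 1⊕1⊕1⊕0⊕0⊕0⊕1⊕1⊕1⊕0⊕0⊕0⊕0⊕1⊕1⊕1 = 1
s4: b4⊕b5⊕b6⊕b7⊕b12⊕b13⊕b14⊕b15⊕b20⊕b21⊕b22⊕b23⊕b28⊕b29⊕b30⊕b31 = 1⊕0⊕1⊕0⊕0⊕1⊕1⊕1⊕0⊕1⊕0⊕0⊕1⊕1⊕1⊕1 = 0
s8: b8⊕b9⊕b10⊕b11⊕b12⊕b13⊕b14⊕b15⊕b24⊕b25⊕b26⊕b27⊕b28⊕b29⊕b30⊕b31 = 1⊕1⊕0⊕0⊕0⊕1⊕1⊕1⊕0⊕0⊕0⊕1⊕1⊕1⊕1⊕1 = 0
s16: b16⊕b17⊕b18⊕b19⊕b20⊕b21⊕b22⊕b23⊕b24⊕b25⊕b26⊕b27⊕b28⊕b29⊕b30⊕b31 = 1⊕1⊕1⊕0⊕0⊕1⊕0⊕0⊕0⊕0⊕0⊕1⊕1⊕1⊕1⊕1 = 1
Syndrome (s16...s1) = 10011 → position 19.

10011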